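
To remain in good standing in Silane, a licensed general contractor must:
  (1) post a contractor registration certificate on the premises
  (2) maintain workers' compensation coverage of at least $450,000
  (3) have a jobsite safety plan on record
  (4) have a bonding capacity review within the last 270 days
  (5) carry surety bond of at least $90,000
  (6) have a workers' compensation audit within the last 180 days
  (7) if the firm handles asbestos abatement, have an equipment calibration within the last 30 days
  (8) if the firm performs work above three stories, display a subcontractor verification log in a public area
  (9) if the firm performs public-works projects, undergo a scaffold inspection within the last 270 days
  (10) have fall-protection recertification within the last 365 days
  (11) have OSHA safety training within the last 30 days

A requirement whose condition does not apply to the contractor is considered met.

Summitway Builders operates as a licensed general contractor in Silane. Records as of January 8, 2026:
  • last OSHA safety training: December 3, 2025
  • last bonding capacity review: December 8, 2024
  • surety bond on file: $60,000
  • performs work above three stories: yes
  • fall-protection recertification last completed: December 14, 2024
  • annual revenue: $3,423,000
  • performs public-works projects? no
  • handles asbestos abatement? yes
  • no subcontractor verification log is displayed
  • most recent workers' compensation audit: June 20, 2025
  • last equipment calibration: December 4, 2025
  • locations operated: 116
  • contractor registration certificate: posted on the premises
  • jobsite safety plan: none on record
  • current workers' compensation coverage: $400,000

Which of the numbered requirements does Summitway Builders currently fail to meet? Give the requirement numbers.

2, 3, 4, 5, 6, 7, 8, 10, 11

1. contractor registration certificate present → met
2. workers' compensation coverage $400,000 < $450,000 → not met
3. jobsite safety plan absent → not met
4. bonding capacity review 396 days ago vs limit 270 → not met
5. surety bond $60,000 < $90,000 → not met
6. workers' compensation audit 202 days ago vs limit 180 → not met
7. condition 'handles asbestos abatement' holds; equipment calibration 35 days ago vs limit 30 → not met
8. condition 'performs work above three stories' holds; subcontractor verification log absent → not met
9. condition 'performs public-works projects' does not hold → requirement n/a → met
10. fall-protection recertification 390 days ago vs limit 365 → not met
11. OSHA safety training 36 days ago vs limit 30 → not met
Not met: 2, 3, 4, 5, 6, 7, 8, 10, 11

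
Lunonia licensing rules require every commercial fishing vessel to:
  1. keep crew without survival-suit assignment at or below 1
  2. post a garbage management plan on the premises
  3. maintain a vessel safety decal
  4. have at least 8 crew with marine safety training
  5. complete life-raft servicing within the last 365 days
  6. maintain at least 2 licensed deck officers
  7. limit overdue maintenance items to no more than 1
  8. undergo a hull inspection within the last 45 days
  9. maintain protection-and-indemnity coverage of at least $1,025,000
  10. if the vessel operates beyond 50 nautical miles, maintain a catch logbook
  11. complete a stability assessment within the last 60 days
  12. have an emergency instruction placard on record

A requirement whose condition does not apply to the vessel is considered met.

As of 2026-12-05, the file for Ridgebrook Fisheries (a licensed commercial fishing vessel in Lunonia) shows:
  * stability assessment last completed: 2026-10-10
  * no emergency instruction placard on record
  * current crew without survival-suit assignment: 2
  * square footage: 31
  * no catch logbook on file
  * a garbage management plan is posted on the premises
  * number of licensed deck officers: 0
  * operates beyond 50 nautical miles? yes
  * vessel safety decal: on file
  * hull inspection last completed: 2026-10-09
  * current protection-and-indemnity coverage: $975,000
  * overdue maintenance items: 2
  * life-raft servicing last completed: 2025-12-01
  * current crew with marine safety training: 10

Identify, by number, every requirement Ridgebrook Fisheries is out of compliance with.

1. crew without survival-suit assignment 2 > 1 → not met
2. garbage management plan present → met
3. vessel safety decal present → met
4. crew with marine safety training 10 ≥ 8 → met
5. life-raft servicing 369 days ago vs limit 365 → not met
6. licensed deck officers 0 < 2 → not met
7. overdue maintenance items 2 > 1 → not met
8. hull inspection 57 days ago vs limit 45 → not met
9. protection-and-indemnity coverage $975,000 < $1,025,000 → not met
10. condition 'operates beyond 50 nautical miles' holds; catch logbook absent → not met
11. stability assessment 56 days ago vs limit 60 → met
12. emergency instruction placard absent → not met
Not met: 1, 5, 6, 7, 8, 9, 10, 12

1, 5, 6, 7, 8, 9, 10, 12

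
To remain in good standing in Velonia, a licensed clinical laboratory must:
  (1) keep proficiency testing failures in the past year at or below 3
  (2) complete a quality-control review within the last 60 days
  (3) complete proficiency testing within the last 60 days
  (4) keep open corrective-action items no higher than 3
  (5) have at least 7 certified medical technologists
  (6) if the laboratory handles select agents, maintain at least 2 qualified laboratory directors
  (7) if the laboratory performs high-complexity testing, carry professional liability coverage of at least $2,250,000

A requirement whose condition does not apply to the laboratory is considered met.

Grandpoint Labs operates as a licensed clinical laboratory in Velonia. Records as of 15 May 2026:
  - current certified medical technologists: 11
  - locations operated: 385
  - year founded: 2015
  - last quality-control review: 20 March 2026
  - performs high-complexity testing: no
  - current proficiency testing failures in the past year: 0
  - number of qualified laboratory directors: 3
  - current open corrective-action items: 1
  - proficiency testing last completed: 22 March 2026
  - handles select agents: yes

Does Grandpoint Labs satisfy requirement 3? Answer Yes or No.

Yes

3. proficiency testing 54 days ago vs limit 60 → met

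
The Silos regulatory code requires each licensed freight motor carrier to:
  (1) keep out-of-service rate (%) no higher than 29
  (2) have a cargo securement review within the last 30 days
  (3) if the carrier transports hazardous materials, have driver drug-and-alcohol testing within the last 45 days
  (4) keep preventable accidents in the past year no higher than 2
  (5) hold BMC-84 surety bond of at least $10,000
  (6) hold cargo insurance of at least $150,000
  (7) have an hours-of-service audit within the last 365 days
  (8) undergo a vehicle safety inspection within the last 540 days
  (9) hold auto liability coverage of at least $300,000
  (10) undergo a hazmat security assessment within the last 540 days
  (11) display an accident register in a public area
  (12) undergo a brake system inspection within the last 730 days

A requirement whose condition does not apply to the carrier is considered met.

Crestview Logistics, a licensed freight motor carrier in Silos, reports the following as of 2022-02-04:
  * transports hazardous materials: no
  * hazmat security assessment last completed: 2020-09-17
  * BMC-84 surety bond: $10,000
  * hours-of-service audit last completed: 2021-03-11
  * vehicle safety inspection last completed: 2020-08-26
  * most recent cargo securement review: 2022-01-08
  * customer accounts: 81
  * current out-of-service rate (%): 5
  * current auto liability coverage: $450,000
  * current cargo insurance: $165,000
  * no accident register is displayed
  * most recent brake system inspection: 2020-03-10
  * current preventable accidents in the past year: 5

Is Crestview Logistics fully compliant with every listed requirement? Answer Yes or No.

1. out-of-service rate (%) 5 ≤ 29 → met
2. cargo securement review 27 days ago vs limit 30 → met
3. condition 'transports hazardous materials' does not hold → requirement n/a → met
4. preventable accidents in the past year 5 > 2 → not met
5. BMC-84 surety bond $10,000 ≥ $10,000 → met
6. cargo insurance $165,000 ≥ $150,000 → met
7. hours-of-service audit 330 days ago vs limit 365 → met
8. vehicle safety inspection 527 days ago vs limit 540 → met
9. auto liability coverage $450,000 ≥ $300,000 → met
10. hazmat security assessment 505 days ago vs limit 540 → met
11. accident register absent → not met
12. brake system inspection 696 days ago vs limit 730 → met
Not met: 4, 11

No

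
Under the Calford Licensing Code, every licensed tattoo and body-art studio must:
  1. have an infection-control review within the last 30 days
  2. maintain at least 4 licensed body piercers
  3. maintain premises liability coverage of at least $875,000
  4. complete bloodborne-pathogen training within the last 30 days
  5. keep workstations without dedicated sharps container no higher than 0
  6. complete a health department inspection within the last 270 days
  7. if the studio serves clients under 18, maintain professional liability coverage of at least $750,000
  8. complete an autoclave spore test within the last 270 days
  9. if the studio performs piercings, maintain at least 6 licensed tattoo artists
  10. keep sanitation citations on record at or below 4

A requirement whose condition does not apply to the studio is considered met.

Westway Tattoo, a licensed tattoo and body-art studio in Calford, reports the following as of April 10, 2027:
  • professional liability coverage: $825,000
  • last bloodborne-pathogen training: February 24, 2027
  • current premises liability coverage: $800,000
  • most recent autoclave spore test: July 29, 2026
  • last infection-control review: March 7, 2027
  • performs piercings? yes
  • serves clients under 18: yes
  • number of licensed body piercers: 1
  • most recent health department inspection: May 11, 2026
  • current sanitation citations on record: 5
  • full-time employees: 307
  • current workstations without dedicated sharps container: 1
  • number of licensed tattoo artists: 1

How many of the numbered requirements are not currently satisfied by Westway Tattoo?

1. infection-control review 34 days ago vs limit 30 → not met
2. licensed body piercers 1 < 4 → not met
3. premises liability coverage $800,000 < $875,000 → not met
4. bloodborne-pathogen training 45 days ago vs limit 30 → not met
5. workstations without dedicated sharps container 1 > 0 → not met
6. health department inspection 334 days ago vs limit 270 → not met
7. condition 'serves clients under 18' holds; professional liability coverage $825,000 ≥ $750,000 → met
8. autoclave spore test 255 days ago vs limit 270 → met
9. condition 'performs piercings' holds; licensed tattoo artists 1 < 6 → not met
10. sanitation citations on record 5 > 4 → not met
Not met: 8 of 10

8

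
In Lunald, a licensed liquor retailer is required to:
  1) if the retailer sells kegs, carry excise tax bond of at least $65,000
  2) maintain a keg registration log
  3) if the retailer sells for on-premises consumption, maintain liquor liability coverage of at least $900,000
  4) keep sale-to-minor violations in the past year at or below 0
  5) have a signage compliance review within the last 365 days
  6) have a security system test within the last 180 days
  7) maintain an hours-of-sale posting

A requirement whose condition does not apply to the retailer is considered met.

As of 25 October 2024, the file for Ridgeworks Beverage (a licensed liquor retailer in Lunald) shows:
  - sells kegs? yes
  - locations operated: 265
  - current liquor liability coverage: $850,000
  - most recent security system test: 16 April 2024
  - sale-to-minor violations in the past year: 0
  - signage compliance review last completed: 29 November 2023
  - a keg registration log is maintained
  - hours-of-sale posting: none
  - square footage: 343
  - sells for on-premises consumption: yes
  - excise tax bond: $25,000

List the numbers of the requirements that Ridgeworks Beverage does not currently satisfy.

1, 3, 6, 7

1. condition 'sells kegs' holds; excise tax bond $25,000 < $65,000 → not met
2. keg registration log present → met
3. condition 'sells for on-premises consumption' holds; liquor liability coverage $850,000 < $900,000 → not met
4. sale-to-minor violations in the past year 0 ≤ 0 → met
5. signage compliance review 331 days ago vs limit 365 → met
6. security system test 192 days ago vs limit 180 → not met
7. hours-of-sale posting absent → not met
Not met: 1, 3, 6, 7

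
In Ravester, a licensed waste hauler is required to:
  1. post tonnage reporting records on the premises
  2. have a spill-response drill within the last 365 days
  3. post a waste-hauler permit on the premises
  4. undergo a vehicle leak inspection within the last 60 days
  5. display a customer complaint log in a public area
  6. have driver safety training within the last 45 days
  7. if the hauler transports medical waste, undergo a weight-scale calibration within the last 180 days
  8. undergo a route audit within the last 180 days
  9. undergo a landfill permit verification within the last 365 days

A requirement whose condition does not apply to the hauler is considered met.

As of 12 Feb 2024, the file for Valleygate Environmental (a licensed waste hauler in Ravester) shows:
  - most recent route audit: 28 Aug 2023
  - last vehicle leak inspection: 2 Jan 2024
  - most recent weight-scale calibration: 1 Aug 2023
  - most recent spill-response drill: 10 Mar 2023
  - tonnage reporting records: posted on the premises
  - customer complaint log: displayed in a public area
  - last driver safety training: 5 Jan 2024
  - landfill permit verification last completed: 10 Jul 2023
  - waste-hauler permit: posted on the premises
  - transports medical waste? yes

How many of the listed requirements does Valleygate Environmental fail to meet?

1. tonnage reporting records present → met
2. spill-response drill 339 days ago vs limit 365 → met
3. waste-hauler permit present → met
4. vehicle leak inspection 41 days ago vs limit 60 → met
5. customer complaint log present → met
6. driver safety training 38 days ago vs limit 45 → met
7. condition 'transports medical waste' holds; weight-scale calibration 195 days ago vs limit 180 → not met
8. route audit 168 days ago vs limit 180 → met
9. landfill permit verification 217 days ago vs limit 365 → met
Not met: 1 of 9

1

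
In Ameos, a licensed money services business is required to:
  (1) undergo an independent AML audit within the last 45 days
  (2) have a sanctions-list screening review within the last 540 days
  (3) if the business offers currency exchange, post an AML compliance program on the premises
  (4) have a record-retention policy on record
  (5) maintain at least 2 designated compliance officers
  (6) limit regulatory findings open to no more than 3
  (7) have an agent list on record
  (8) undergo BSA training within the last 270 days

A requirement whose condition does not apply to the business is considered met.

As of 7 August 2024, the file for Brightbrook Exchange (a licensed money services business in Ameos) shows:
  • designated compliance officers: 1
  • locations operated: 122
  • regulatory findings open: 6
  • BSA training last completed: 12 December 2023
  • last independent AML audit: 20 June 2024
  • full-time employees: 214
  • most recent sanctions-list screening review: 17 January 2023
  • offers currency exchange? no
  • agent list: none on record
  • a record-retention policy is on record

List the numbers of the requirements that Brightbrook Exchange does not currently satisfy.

1, 2, 5, 6, 7

1. independent AML audit 48 days ago vs limit 45 → not met
2. sanctions-list screening review 568 days ago vs limit 540 → not met
3. condition 'offers currency exchange' does not hold → requirement n/a → met
4. record-retention policy present → met
5. designated compliance officers 1 < 2 → not met
6. regulatory findings open 6 > 3 → not met
7. agent list absent → not met
8. BSA training 239 days ago vs limit 270 → met
Not met: 1, 2, 5, 6, 7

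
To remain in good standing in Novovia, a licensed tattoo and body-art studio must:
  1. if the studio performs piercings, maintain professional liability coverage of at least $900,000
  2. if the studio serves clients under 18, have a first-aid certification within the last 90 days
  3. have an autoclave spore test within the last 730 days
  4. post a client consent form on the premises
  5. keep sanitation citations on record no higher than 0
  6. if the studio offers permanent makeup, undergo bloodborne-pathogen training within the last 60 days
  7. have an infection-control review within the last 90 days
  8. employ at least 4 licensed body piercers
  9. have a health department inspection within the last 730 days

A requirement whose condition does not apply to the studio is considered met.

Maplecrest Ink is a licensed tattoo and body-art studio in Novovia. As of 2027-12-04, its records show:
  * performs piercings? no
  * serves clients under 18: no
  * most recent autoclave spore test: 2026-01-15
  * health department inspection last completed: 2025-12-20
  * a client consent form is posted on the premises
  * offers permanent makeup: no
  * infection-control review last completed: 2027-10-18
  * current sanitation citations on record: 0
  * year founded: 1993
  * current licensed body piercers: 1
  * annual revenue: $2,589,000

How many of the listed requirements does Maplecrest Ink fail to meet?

1. condition 'performs piercings' does not hold → requirement n/a → met
2. condition 'serves clients under 18' does not hold → requirement n/a → met
3. autoclave spore test 688 days ago vs limit 730 → met
4. client consent form present → met
5. sanitation citations on record 0 ≤ 0 → met
6. condition 'offers permanent makeup' does not hold → requirement n/a → met
7. infection-control review 47 days ago vs limit 90 → met
8. licensed body piercers 1 < 4 → not met
9. health department inspection 714 days ago vs limit 730 → met
Not met: 1 of 9

1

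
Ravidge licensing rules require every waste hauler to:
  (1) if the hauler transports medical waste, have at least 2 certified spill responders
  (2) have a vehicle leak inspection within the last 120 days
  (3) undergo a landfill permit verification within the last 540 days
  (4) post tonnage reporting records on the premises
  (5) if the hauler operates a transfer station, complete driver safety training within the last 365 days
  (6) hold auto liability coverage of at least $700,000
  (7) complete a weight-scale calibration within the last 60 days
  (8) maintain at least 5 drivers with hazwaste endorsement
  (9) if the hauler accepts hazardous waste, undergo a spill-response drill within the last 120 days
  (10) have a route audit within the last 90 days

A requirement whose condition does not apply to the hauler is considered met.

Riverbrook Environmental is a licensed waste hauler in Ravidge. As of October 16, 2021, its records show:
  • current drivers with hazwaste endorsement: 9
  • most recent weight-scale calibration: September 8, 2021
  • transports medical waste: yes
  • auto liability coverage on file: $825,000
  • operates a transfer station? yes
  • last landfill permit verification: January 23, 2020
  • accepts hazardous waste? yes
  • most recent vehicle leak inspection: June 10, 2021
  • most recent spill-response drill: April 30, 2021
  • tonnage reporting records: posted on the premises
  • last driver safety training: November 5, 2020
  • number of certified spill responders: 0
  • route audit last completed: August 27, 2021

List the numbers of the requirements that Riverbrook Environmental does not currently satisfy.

1, 2, 3, 9

1. condition 'transports medical waste' holds; certified spill responders 0 < 2 → not met
2. vehicle leak inspection 128 days ago vs limit 120 → not met
3. landfill permit verification 632 days ago vs limit 540 → not met
4. tonnage reporting records present → met
5. condition 'operates a transfer station' holds; driver safety training 345 days ago vs limit 365 → met
6. auto liability coverage $825,000 ≥ $700,000 → met
7. weight-scale calibration 38 days ago vs limit 60 → met
8. drivers with hazwaste endorsement 9 ≥ 5 → met
9. condition 'accepts hazardous waste' holds; spill-response drill 169 days ago vs limit 120 → not met
10. route audit 50 days ago vs limit 90 → met
Not met: 1, 2, 3, 9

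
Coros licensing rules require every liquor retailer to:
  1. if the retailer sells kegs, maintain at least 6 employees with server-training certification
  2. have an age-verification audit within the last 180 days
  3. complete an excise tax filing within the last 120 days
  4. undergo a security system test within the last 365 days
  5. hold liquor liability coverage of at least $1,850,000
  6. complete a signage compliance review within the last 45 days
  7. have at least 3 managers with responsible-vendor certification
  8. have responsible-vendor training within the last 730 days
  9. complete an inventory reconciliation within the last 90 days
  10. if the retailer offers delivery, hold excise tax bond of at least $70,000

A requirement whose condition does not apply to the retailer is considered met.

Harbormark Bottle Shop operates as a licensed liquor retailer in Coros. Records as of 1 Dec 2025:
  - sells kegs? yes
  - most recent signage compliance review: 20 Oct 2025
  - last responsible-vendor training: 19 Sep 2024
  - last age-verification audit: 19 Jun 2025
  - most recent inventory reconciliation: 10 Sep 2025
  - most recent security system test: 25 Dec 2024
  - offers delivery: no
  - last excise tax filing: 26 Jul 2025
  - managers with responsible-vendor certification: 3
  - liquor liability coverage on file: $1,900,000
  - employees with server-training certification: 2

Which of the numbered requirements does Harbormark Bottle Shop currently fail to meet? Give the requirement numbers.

1. condition 'sells kegs' holds; employees with server-training certification 2 < 6 → not met
2. age-verification audit 165 days ago vs limit 180 → met
3. excise tax filing 128 days ago vs limit 120 → not met
4. security system test 341 days ago vs limit 365 → met
5. liquor liability coverage $1,900,000 ≥ $1,850,000 → met
6. signage compliance review 42 days ago vs limit 45 → met
7. managers with responsible-vendor certification 3 ≥ 3 → met
8. responsible-vendor training 438 days ago vs limit 730 → met
9. inventory reconciliation 82 days ago vs limit 90 → met
10. condition 'offers delivery' does not hold → requirement n/a → met
Not met: 1, 3

1, 3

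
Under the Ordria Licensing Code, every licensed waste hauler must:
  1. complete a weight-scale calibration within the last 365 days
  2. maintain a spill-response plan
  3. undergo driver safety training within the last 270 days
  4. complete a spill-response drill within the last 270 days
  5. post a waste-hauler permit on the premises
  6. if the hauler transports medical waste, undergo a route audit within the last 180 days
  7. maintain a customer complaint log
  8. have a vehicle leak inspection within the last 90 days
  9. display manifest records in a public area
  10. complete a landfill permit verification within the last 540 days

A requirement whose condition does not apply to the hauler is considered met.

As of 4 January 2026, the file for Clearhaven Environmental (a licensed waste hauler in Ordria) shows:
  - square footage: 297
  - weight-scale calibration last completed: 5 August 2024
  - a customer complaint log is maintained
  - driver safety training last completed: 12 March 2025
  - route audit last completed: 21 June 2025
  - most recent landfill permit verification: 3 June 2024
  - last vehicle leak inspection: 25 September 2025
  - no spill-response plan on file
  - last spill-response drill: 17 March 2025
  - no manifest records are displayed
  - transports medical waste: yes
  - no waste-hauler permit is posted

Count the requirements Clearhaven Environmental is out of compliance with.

1. weight-scale calibration 517 days ago vs limit 365 → not met
2. spill-response plan absent → not met
3. driver safety training 298 days ago vs limit 270 → not met
4. spill-response drill 293 days ago vs limit 270 → not met
5. waste-hauler permit absent → not met
6. condition 'transports medical waste' holds; route audit 197 days ago vs limit 180 → not met
7. customer complaint log present → met
8. vehicle leak inspection 101 days ago vs limit 90 → not met
9. manifest records absent → not met
10. landfill permit verification 580 days ago vs limit 540 → not met
Not met: 9 of 10

9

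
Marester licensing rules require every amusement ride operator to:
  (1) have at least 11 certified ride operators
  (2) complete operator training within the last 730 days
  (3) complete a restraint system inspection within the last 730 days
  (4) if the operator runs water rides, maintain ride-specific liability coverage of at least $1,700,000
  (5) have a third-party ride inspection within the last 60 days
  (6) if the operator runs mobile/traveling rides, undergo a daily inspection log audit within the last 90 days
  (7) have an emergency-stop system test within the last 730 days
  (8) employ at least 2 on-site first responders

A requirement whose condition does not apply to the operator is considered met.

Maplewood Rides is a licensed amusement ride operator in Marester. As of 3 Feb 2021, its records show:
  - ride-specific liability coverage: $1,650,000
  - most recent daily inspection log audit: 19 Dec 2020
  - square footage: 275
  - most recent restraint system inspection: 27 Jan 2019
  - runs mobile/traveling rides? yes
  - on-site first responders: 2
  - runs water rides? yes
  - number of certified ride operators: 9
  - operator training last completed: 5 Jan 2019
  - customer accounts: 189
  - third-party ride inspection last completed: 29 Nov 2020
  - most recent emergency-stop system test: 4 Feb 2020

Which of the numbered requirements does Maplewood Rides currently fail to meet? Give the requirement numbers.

1. certified ride operators 9 < 11 → not met
2. operator training 760 days ago vs limit 730 → not met
3. restraint system inspection 738 days ago vs limit 730 → not met
4. condition 'runs water rides' holds; ride-specific liability coverage $1,650,000 < $1,700,000 → not met
5. third-party ride inspection 66 days ago vs limit 60 → not met
6. condition 'runs mobile/traveling rides' holds; daily inspection log audit 46 days ago vs limit 90 → met
7. emergency-stop system test 365 days ago vs limit 730 → met
8. on-site first responders 2 ≥ 2 → met
Not met: 1, 2, 3, 4, 5

1, 2, 3, 4, 5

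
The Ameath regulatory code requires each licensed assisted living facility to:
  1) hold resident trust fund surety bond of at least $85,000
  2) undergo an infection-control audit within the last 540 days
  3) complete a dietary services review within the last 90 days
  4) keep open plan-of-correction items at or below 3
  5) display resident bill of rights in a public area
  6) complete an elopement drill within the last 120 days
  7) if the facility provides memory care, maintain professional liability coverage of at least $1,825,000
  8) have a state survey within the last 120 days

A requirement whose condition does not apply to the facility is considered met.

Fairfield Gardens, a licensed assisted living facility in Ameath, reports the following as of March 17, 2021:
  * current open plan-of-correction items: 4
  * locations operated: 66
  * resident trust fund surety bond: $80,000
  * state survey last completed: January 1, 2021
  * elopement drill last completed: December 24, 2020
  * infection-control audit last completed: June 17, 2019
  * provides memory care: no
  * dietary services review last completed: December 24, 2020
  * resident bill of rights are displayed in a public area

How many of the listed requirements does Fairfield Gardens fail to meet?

3

1. resident trust fund surety bond $80,000 < $85,000 → not met
2. infection-control audit 639 days ago vs limit 540 → not met
3. dietary services review 83 days ago vs limit 90 → met
4. open plan-of-correction items 4 > 3 → not met
5. resident bill of rights present → met
6. elopement drill 83 days ago vs limit 120 → met
7. condition 'provides memory care' does not hold → requirement n/a → met
8. state survey 75 days ago vs limit 120 → met
Not met: 3 of 8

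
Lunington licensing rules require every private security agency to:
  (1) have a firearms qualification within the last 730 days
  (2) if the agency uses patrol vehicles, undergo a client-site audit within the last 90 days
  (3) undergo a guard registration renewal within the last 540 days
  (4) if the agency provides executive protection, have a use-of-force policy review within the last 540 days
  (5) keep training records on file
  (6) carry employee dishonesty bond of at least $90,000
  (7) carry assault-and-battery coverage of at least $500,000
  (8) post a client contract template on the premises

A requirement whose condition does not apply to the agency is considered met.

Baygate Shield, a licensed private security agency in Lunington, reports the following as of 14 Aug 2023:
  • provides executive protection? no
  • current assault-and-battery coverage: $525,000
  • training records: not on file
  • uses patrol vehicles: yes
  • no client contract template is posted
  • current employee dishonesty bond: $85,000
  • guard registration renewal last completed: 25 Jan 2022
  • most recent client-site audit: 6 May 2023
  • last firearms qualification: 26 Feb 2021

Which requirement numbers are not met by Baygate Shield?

1, 2, 3, 5, 6, 8

1. firearms qualification 899 days ago vs limit 730 → not met
2. condition 'uses patrol vehicles' holds; client-site audit 100 days ago vs limit 90 → not met
3. guard registration renewal 566 days ago vs limit 540 → not met
4. condition 'provides executive protection' does not hold → requirement n/a → met
5. training records absent → not met
6. employee dishonesty bond $85,000 < $90,000 → not met
7. assault-and-battery coverage $525,000 ≥ $500,000 → met
8. client contract template absent → not met
Not met: 1, 2, 3, 5, 6, 8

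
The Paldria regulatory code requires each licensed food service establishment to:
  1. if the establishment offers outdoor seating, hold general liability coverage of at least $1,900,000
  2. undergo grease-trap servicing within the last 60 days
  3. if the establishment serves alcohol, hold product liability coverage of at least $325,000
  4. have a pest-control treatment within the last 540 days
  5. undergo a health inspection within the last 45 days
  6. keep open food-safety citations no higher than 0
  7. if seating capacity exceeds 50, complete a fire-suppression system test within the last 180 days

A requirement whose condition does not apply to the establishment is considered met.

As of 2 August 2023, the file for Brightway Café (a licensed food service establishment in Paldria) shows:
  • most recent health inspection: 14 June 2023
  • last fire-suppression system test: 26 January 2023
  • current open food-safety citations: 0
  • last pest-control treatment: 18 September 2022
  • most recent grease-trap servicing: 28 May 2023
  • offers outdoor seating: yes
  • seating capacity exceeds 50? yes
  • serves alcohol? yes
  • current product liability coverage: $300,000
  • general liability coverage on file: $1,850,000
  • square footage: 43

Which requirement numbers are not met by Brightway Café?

1. condition 'offers outdoor seating' holds; general liability coverage $1,850,000 < $1,900,000 → not met
2. grease-trap servicing 66 days ago vs limit 60 → not met
3. condition 'serves alcohol' holds; product liability coverage $300,000 < $325,000 → not met
4. pest-control treatment 318 days ago vs limit 540 → met
5. health inspection 49 days ago vs limit 45 → not met
6. open food-safety citations 0 ≤ 0 → met
7. condition 'seating capacity exceeds 50' holds; fire-suppression system test 188 days ago vs limit 180 → not met
Not met: 1, 2, 3, 5, 7

1, 2, 3, 5, 7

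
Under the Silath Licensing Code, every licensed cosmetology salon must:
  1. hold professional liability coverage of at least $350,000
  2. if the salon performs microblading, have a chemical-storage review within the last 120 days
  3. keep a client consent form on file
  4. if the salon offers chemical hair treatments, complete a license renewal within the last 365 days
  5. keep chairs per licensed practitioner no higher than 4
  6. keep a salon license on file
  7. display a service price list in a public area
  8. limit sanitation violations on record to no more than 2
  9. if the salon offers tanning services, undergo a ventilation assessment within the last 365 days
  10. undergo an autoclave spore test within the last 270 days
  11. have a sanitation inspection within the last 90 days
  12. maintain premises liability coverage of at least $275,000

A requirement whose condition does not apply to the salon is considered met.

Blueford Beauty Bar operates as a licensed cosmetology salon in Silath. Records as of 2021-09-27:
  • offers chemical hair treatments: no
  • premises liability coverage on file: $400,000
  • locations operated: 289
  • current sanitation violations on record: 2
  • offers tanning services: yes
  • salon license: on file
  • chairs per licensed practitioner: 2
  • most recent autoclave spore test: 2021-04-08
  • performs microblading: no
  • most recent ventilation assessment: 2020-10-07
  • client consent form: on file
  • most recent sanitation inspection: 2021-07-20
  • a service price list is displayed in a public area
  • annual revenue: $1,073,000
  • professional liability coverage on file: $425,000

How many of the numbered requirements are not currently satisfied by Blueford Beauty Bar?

1. professional liability coverage $425,000 ≥ $350,000 → met
2. condition 'performs microblading' does not hold → requirement n/a → met
3. client consent form present → met
4. condition 'offers chemical hair treatments' does not hold → requirement n/a → met
5. chairs per licensed practitioner 2 ≤ 4 → met
6. salon license present → met
7. service price list present → met
8. sanitation violations on record 2 ≤ 2 → met
9. condition 'offers tanning services' holds; ventilation assessment 355 days ago vs limit 365 → met
10. autoclave spore test 172 days ago vs limit 270 → met
11. sanitation inspection 69 days ago vs limit 90 → met
12. premises liability coverage $400,000 ≥ $275,000 → met
Not met: 0 of 12

0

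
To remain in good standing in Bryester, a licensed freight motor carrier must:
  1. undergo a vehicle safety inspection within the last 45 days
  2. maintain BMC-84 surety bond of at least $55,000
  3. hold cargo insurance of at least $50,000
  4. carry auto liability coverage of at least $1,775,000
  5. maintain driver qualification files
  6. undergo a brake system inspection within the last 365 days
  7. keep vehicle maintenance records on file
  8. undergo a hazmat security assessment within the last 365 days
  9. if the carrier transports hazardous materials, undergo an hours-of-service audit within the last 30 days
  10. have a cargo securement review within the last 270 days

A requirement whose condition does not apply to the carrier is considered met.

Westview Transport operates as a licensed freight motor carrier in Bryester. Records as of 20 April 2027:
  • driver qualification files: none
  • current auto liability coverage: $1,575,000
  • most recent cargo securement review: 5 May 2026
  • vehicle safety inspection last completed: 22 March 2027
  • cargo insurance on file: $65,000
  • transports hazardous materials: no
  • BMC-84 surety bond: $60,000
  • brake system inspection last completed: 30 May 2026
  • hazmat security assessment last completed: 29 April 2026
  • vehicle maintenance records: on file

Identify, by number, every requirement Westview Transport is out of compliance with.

4, 5, 10

1. vehicle safety inspection 29 days ago vs limit 45 → met
2. BMC-84 surety bond $60,000 ≥ $55,000 → met
3. cargo insurance $65,000 ≥ $50,000 → met
4. auto liability coverage $1,575,000 < $1,775,000 → not met
5. driver qualification files absent → not met
6. brake system inspection 325 days ago vs limit 365 → met
7. vehicle maintenance records present → met
8. hazmat security assessment 356 days ago vs limit 365 → met
9. condition 'transports hazardous materials' does not hold → requirement n/a → met
10. cargo securement review 350 days ago vs limit 270 → not met
Not met: 4, 5, 10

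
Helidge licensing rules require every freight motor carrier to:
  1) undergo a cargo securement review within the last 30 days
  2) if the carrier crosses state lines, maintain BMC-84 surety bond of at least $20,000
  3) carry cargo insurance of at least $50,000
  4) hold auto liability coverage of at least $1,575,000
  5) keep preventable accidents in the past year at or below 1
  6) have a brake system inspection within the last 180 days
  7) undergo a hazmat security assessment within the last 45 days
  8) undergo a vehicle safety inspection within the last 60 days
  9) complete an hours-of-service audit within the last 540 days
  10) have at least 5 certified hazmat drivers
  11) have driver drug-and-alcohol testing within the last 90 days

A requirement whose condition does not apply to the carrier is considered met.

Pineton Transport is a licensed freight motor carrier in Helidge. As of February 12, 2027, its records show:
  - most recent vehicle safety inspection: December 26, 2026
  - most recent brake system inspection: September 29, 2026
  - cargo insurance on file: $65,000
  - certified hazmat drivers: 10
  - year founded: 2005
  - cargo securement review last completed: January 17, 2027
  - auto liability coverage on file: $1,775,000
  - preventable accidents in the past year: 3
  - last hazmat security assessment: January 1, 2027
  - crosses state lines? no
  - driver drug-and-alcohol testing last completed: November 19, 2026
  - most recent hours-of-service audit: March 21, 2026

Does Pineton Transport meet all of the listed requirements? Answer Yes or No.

No

1. cargo securement review 26 days ago vs limit 30 → met
2. condition 'crosses state lines' does not hold → requirement n/a → met
3. cargo insurance $65,000 ≥ $50,000 → met
4. auto liability coverage $1,775,000 ≥ $1,575,000 → met
5. preventable accidents in the past year 3 > 1 → not met
6. brake system inspection 136 days ago vs limit 180 → met
7. hazmat security assessment 42 days ago vs limit 45 → met
8. vehicle safety inspection 48 days ago vs limit 60 → met
9. hours-of-service audit 328 days ago vs limit 540 → met
10. certified hazmat drivers 10 ≥ 5 → met
11. driver drug-and-alcohol testing 85 days ago vs limit 90 → met
Not met: 5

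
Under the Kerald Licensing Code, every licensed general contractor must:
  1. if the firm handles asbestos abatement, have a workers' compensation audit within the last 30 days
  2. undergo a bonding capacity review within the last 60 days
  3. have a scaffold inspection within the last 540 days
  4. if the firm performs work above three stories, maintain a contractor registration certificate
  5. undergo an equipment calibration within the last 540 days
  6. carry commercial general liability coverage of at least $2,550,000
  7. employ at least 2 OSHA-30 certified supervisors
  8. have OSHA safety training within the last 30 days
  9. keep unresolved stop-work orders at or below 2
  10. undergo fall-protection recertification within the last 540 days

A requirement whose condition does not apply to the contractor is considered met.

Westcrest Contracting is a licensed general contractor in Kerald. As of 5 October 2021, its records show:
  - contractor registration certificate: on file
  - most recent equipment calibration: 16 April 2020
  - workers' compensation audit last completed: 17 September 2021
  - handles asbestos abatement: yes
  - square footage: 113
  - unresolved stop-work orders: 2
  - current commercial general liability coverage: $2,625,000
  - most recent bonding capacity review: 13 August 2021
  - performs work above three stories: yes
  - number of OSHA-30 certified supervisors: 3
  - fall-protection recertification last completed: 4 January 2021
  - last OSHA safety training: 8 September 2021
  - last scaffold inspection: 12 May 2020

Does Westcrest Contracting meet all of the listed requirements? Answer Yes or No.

Yes

1. condition 'handles asbestos abatement' holds; workers' compensation audit 18 days ago vs limit 30 → met
2. bonding capacity review 53 days ago vs limit 60 → met
3. scaffold inspection 511 days ago vs limit 540 → met
4. condition 'performs work above three stories' holds; contractor registration certificate present → met
5. equipment calibration 537 days ago vs limit 540 → met
6. commercial general liability coverage $2,625,000 ≥ $2,550,000 → met
7. OSHA-30 certified supervisors 3 ≥ 2 → met
8. OSHA safety training 27 days ago vs limit 30 → met
9. unresolved stop-work orders 2 ≤ 2 → met
10. fall-protection recertification 274 days ago vs limit 540 → met
All met.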